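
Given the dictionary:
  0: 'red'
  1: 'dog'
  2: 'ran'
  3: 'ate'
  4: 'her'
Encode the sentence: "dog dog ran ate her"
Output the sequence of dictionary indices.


Look up each word in the dictionary:
  'dog' -> 1
  'dog' -> 1
  'ran' -> 2
  'ate' -> 3
  'her' -> 4

Encoded: [1, 1, 2, 3, 4]


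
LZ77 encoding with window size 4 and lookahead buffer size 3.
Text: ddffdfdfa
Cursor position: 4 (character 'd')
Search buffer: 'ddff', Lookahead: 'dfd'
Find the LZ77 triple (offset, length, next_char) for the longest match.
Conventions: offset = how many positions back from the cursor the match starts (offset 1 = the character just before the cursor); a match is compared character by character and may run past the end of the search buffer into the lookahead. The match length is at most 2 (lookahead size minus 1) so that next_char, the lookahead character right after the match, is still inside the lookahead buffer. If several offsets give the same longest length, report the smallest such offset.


Try each offset into the search buffer:
  offset=1 (pos 3, char 'f'): match length 0
  offset=2 (pos 2, char 'f'): match length 0
  offset=3 (pos 1, char 'd'): match length 2
  offset=4 (pos 0, char 'd'): match length 1
Longest match has length 2 at offset 3.
next_char = character at position 4 + 2 = 6 -> 'd'

Best match: offset=3, length=2 (matching 'df' starting at position 1)
LZ77 triple: (3, 2, 'd')


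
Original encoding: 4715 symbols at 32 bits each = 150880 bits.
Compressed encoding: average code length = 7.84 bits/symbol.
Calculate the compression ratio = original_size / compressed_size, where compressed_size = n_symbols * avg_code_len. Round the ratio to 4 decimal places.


original_size = n_symbols * orig_bits = 4715 * 32 = 150880 bits
compressed_size = n_symbols * avg_code_len = 4715 * 7.84 = 36965.6 bits
ratio = original_size / compressed_size = 150880 / 36965.6 = 4.0816

Compression ratio = 4.0816


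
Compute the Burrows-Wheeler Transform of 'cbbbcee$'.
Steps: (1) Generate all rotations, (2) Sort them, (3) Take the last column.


Rotations (sorted):
  0: $cbbbcee -> last char: e
  1: bbbcee$c -> last char: c
  2: bbcee$cb -> last char: b
  3: bcee$cbb -> last char: b
  4: cbbbcee$ -> last char: $
  5: cee$cbbb -> last char: b
  6: e$cbbbce -> last char: e
  7: ee$cbbbc -> last char: c


BWT = ecbb$bec


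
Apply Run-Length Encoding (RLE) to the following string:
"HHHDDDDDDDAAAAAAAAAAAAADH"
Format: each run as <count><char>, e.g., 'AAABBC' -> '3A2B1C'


Scanning runs left to right:
  i=0: run of 'H' x 3 -> '3H'
  i=3: run of 'D' x 7 -> '7D'
  i=10: run of 'A' x 13 -> '13A'
  i=23: run of 'D' x 1 -> '1D'
  i=24: run of 'H' x 1 -> '1H'

RLE = 3H7D13A1D1H


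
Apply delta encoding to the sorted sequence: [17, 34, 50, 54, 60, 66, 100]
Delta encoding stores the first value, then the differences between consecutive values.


First value: 17
Deltas:
  34 - 17 = 17
  50 - 34 = 16
  54 - 50 = 4
  60 - 54 = 6
  66 - 60 = 6
  100 - 66 = 34


Delta encoded: [17, 17, 16, 4, 6, 6, 34]


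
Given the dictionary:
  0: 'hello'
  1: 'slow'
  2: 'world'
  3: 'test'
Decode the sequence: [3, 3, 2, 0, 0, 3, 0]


Look up each index in the dictionary:
  3 -> 'test'
  3 -> 'test'
  2 -> 'world'
  0 -> 'hello'
  0 -> 'hello'
  3 -> 'test'
  0 -> 'hello'

Decoded: "test test world hello hello test hello"


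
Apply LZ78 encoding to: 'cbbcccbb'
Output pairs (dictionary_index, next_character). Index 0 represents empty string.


LZ78 encoding steps:
Dictionary: {0: ''}
Step 1: w='' (idx 0), next='c' -> output (0, 'c'), add 'c' as idx 1
Step 2: w='' (idx 0), next='b' -> output (0, 'b'), add 'b' as idx 2
Step 3: w='b' (idx 2), next='c' -> output (2, 'c'), add 'bc' as idx 3
Step 4: w='c' (idx 1), next='c' -> output (1, 'c'), add 'cc' as idx 4
Step 5: w='b' (idx 2), next='b' -> output (2, 'b'), add 'bb' as idx 5


Encoded: [(0, 'c'), (0, 'b'), (2, 'c'), (1, 'c'), (2, 'b')]


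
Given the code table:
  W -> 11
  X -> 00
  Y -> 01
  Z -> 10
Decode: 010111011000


Decoding:
01 -> Y
01 -> Y
11 -> W
01 -> Y
10 -> Z
00 -> X


Result: YYWYZX


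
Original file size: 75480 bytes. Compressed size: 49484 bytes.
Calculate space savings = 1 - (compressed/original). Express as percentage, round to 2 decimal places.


ratio = compressed/original = 49484/75480 = 0.655591
savings = 1 - ratio = 1 - 0.655591 = 0.344409
as a percentage: 0.344409 * 100 = 34.44%

Space savings = 1 - 49484/75480 = 34.44%


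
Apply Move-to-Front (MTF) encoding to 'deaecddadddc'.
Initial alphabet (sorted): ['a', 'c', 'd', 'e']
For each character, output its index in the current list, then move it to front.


MTF encoding:
'd': index 2 in ['a', 'c', 'd', 'e'] -> ['d', 'a', 'c', 'e']
'e': index 3 in ['d', 'a', 'c', 'e'] -> ['e', 'd', 'a', 'c']
'a': index 2 in ['e', 'd', 'a', 'c'] -> ['a', 'e', 'd', 'c']
'e': index 1 in ['a', 'e', 'd', 'c'] -> ['e', 'a', 'd', 'c']
'c': index 3 in ['e', 'a', 'd', 'c'] -> ['c', 'e', 'a', 'd']
'd': index 3 in ['c', 'e', 'a', 'd'] -> ['d', 'c', 'e', 'a']
'd': index 0 in ['d', 'c', 'e', 'a'] -> ['d', 'c', 'e', 'a']
'a': index 3 in ['d', 'c', 'e', 'a'] -> ['a', 'd', 'c', 'e']
'd': index 1 in ['a', 'd', 'c', 'e'] -> ['d', 'a', 'c', 'e']
'd': index 0 in ['d', 'a', 'c', 'e'] -> ['d', 'a', 'c', 'e']
'd': index 0 in ['d', 'a', 'c', 'e'] -> ['d', 'a', 'c', 'e']
'c': index 2 in ['d', 'a', 'c', 'e'] -> ['c', 'd', 'a', 'e']


Output: [2, 3, 2, 1, 3, 3, 0, 3, 1, 0, 0, 2]


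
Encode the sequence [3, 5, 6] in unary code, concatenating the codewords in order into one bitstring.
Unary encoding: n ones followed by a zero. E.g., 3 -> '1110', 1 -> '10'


Encode each number as n ones followed by a terminating 0:
  3 -> 1110 (4 bits)
  5 -> 111110 (6 bits)
  6 -> 1111110 (7 bits)
Total length = 4 + 6 + 7 = 17 bits.

Unary([3, 5, 6]) = 11101111101111110 (17 bits)


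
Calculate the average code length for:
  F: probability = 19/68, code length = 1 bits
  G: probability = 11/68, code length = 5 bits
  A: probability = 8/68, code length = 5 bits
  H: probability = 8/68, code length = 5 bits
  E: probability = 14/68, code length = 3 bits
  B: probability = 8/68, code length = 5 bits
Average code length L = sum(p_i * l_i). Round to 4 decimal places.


Weighted contributions p_i * l_i:
  F: (19/68) * 1 = 19/68
  G: (11/68) * 5 = 55/68
  A: (8/68) * 5 = 40/68
  H: (8/68) * 5 = 40/68
  E: (14/68) * 3 = 42/68
  B: (8/68) * 5 = 40/68
Sum = (19 + 55 + 40 + 40 + 42 + 40)/68 = 236/68

L = 236/68 = 3.4706 bits/symbol


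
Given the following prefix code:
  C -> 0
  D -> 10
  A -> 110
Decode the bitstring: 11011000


Decoding step by step:
Bits 110 -> A
Bits 110 -> A
Bits 0 -> C
Bits 0 -> C


Decoded message: AACC


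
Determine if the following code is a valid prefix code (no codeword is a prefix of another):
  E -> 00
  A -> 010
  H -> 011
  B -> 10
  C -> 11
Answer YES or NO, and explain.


Checking each pair (does one codeword prefix another?):
  E='00' vs A='010': no prefix
  E='00' vs H='011': no prefix
  E='00' vs B='10': no prefix
  E='00' vs C='11': no prefix
  A='010' vs E='00': no prefix
  A='010' vs H='011': no prefix
  A='010' vs B='10': no prefix
  A='010' vs C='11': no prefix
  H='011' vs E='00': no prefix
  H='011' vs A='010': no prefix
  H='011' vs B='10': no prefix
  H='011' vs C='11': no prefix
  B='10' vs E='00': no prefix
  B='10' vs A='010': no prefix
  B='10' vs H='011': no prefix
  B='10' vs C='11': no prefix
  C='11' vs E='00': no prefix
  C='11' vs A='010': no prefix
  C='11' vs H='011': no prefix
  C='11' vs B='10': no prefix
No violation found over all pairs.

YES -- this is a valid prefix code. No codeword is a prefix of any other codeword.


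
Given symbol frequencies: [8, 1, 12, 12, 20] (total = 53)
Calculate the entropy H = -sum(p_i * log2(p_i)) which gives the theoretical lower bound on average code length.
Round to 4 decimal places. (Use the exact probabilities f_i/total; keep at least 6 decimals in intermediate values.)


Per-symbol terms -p_i * log2(p_i) with p_i = f_i/53:
  p = 8/53 = 0.150943: log2(p) = -2.727920, -p*log2(p) = 0.411762
  p = 1/53 = 0.018868: log2(p) = -5.727920, -p*log2(p) = 0.108074
  p = 12/53 = 0.226415: log2(p) = -2.142958, -p*log2(p) = 0.485198
  p = 12/53 = 0.226415: log2(p) = -2.142958, -p*log2(p) = 0.485198
  p = 20/53 = 0.377358: log2(p) = -1.405992, -p*log2(p) = 0.530563
H = 0.411762 + 0.108074 + 0.485198 + 0.485198 + 0.530563 = 2.020795

H = 2.0208 bits/symbol


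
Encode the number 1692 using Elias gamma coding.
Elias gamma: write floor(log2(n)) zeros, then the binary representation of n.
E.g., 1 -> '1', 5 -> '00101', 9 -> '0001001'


num_bits = floor(log2(1692)) + 1 = 11
leading_zeros = num_bits - 1 = 10
binary(1692) = 11010011100

Elias gamma(1692) = '0000000000' + '11010011100' = 000000000011010011100 (21 bits)


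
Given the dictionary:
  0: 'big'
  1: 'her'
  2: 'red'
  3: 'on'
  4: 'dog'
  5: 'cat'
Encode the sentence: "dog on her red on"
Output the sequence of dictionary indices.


Look up each word in the dictionary:
  'dog' -> 4
  'on' -> 3
  'her' -> 1
  'red' -> 2
  'on' -> 3

Encoded: [4, 3, 1, 2, 3]


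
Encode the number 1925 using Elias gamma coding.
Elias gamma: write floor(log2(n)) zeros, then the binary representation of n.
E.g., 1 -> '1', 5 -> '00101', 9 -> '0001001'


num_bits = floor(log2(1925)) + 1 = 11
leading_zeros = num_bits - 1 = 10
binary(1925) = 11110000101

Elias gamma(1925) = '0000000000' + '11110000101' = 000000000011110000101 (21 bits)


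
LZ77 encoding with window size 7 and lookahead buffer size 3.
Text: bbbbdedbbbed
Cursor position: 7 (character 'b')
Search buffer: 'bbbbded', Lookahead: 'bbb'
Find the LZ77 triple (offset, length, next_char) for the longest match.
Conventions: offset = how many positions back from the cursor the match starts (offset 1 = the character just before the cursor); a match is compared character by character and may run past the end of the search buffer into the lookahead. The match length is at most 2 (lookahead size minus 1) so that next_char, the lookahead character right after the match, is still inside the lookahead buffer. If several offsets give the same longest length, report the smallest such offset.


Try each offset into the search buffer:
  offset=1 (pos 6, char 'd'): match length 0
  offset=2 (pos 5, char 'e'): match length 0
  offset=3 (pos 4, char 'd'): match length 0
  offset=4 (pos 3, char 'b'): match length 1
  offset=5 (pos 2, char 'b'): match length 2
  offset=6 (pos 1, char 'b'): match length 2
  offset=7 (pos 0, char 'b'): match length 2
Longest match has length 2, found at offsets 5, 6, 7; take the smallest, offset 5.
next_char = character at position 7 + 2 = 9 -> 'b'

Best match: offset=5, length=2 (matching 'bb' starting at position 2)
LZ77 triple: (5, 2, 'b')


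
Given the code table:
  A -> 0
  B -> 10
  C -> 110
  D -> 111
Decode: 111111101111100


Decoding:
111 -> D
111 -> D
10 -> B
111 -> D
110 -> C
0 -> A


Result: DDBDCA


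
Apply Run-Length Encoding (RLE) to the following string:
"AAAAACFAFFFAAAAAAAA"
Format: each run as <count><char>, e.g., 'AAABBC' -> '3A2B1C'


Scanning runs left to right:
  i=0: run of 'A' x 5 -> '5A'
  i=5: run of 'C' x 1 -> '1C'
  i=6: run of 'F' x 1 -> '1F'
  i=7: run of 'A' x 1 -> '1A'
  i=8: run of 'F' x 3 -> '3F'
  i=11: run of 'A' x 8 -> '8A'

RLE = 5A1C1F1A3F8A


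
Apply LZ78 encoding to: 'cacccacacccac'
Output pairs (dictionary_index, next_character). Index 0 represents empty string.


LZ78 encoding steps:
Dictionary: {0: ''}
Step 1: w='' (idx 0), next='c' -> output (0, 'c'), add 'c' as idx 1
Step 2: w='' (idx 0), next='a' -> output (0, 'a'), add 'a' as idx 2
Step 3: w='c' (idx 1), next='c' -> output (1, 'c'), add 'cc' as idx 3
Step 4: w='c' (idx 1), next='a' -> output (1, 'a'), add 'ca' as idx 4
Step 5: w='ca' (idx 4), next='c' -> output (4, 'c'), add 'cac' as idx 5
Step 6: w='cc' (idx 3), next='a' -> output (3, 'a'), add 'cca' as idx 6
Step 7: w='c' (idx 1), end of input -> output (1, '')


Encoded: [(0, 'c'), (0, 'a'), (1, 'c'), (1, 'a'), (4, 'c'), (3, 'a'), (1, '')]


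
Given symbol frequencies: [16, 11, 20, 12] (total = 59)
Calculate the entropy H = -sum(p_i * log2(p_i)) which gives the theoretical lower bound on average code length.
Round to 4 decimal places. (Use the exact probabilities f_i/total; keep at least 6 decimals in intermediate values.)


Per-symbol terms -p_i * log2(p_i) with p_i = f_i/59:
  p = 16/59 = 0.271186: log2(p) = -1.882643, -p*log2(p) = 0.510547
  p = 11/59 = 0.186441: log2(p) = -2.423211, -p*log2(p) = 0.451785
  p = 20/59 = 0.338983: log2(p) = -1.560715, -p*log2(p) = 0.529056
  p = 12/59 = 0.203390: log2(p) = -2.297681, -p*log2(p) = 0.467325
H = 0.510547 + 0.451785 + 0.529056 + 0.467325 = 1.958713

H = 1.9587 bits/symbol


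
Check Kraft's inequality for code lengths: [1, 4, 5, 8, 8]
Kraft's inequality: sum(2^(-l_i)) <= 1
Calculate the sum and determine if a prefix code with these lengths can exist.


Sum = 2^(-1) + 2^(-4) + 2^(-5) + 2^(-8) + 2^(-8)
    = 0.5 + 0.0625 + 0.03125 + 0.00390625 + 0.00390625
    = 154/256 = 0.6015625
Since 0.6015625 <= 1, Kraft's inequality IS satisfied.
A prefix code with these lengths CAN exist.

Kraft sum = 0.6015625. Satisfied.


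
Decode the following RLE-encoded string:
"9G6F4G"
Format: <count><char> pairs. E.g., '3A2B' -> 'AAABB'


Expanding each <count><char> pair:
  9G -> 'GGGGGGGGG'
  6F -> 'FFFFFF'
  4G -> 'GGGG'

Decoded = GGGGGGGGGFFFFFFGGGG


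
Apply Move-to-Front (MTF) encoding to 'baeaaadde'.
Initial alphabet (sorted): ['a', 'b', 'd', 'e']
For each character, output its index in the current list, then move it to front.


MTF encoding:
'b': index 1 in ['a', 'b', 'd', 'e'] -> ['b', 'a', 'd', 'e']
'a': index 1 in ['b', 'a', 'd', 'e'] -> ['a', 'b', 'd', 'e']
'e': index 3 in ['a', 'b', 'd', 'e'] -> ['e', 'a', 'b', 'd']
'a': index 1 in ['e', 'a', 'b', 'd'] -> ['a', 'e', 'b', 'd']
'a': index 0 in ['a', 'e', 'b', 'd'] -> ['a', 'e', 'b', 'd']
'a': index 0 in ['a', 'e', 'b', 'd'] -> ['a', 'e', 'b', 'd']
'd': index 3 in ['a', 'e', 'b', 'd'] -> ['d', 'a', 'e', 'b']
'd': index 0 in ['d', 'a', 'e', 'b'] -> ['d', 'a', 'e', 'b']
'e': index 2 in ['d', 'a', 'e', 'b'] -> ['e', 'd', 'a', 'b']


Output: [1, 1, 3, 1, 0, 0, 3, 0, 2]


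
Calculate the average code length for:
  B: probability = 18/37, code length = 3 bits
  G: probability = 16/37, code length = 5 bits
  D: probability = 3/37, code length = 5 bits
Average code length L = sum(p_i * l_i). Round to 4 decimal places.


Weighted contributions p_i * l_i:
  B: (18/37) * 3 = 54/37
  G: (16/37) * 5 = 80/37
  D: (3/37) * 5 = 15/37
Sum = (54 + 80 + 15)/37 = 149/37

L = 149/37 = 4.0270 bits/symbol


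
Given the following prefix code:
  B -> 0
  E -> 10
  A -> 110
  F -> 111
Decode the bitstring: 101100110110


Decoding step by step:
Bits 10 -> E
Bits 110 -> A
Bits 0 -> B
Bits 110 -> A
Bits 110 -> A


Decoded message: EABAA


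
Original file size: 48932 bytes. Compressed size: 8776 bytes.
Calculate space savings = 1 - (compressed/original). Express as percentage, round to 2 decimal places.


ratio = compressed/original = 8776/48932 = 0.179351
savings = 1 - ratio = 1 - 0.179351 = 0.820649
as a percentage: 0.820649 * 100 = 82.06%

Space savings = 1 - 8776/48932 = 82.06%


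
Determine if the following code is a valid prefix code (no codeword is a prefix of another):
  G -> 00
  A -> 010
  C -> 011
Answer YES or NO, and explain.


Checking each pair (does one codeword prefix another?):
  G='00' vs A='010': no prefix
  G='00' vs C='011': no prefix
  A='010' vs G='00': no prefix
  A='010' vs C='011': no prefix
  C='011' vs G='00': no prefix
  C='011' vs A='010': no prefix
No violation found over all pairs.

YES -- this is a valid prefix code. No codeword is a prefix of any other codeword.


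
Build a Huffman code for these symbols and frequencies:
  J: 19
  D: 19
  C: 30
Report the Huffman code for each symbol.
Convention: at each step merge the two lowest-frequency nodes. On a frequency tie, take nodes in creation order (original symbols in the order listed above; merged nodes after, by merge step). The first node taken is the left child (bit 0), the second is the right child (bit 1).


Huffman tree construction:
Step 1: Merge J(19) + D(19) = 38
Step 2: Merge C(30) + (J+D)(38) = 68
Read each symbol's code off the tree from the root (left child = 0, right child = 1).

Codes:
  J: 10 (length 2)
  D: 11 (length 2)
  C: 0 (length 1)
Average code length: 106/68 = 1.5588 bits/symbol


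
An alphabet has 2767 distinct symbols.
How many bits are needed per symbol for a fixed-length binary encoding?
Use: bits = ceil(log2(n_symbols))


log2(2767) = 11.4341
Bracket: 2^11 = 2048 < 2767 <= 2^12 = 4096
So ceil(log2(2767)) = 12

bits = ceil(log2(2767)) = ceil(11.4341) = 12 bits


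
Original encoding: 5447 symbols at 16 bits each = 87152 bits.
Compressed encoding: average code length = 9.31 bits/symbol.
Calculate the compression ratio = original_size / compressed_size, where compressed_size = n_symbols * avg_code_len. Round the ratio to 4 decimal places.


original_size = n_symbols * orig_bits = 5447 * 16 = 87152 bits
compressed_size = n_symbols * avg_code_len = 5447 * 9.31 = 50711.57 bits
ratio = original_size / compressed_size = 87152 / 50711.57 = 1.7186

Compression ratio = 1.7186


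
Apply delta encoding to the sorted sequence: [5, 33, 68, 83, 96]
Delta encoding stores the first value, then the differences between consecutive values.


First value: 5
Deltas:
  33 - 5 = 28
  68 - 33 = 35
  83 - 68 = 15
  96 - 83 = 13


Delta encoded: [5, 28, 35, 15, 13]


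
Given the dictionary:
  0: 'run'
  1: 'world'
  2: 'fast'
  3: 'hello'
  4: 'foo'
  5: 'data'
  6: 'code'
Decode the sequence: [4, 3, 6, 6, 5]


Look up each index in the dictionary:
  4 -> 'foo'
  3 -> 'hello'
  6 -> 'code'
  6 -> 'code'
  5 -> 'data'

Decoded: "foo hello code code data"


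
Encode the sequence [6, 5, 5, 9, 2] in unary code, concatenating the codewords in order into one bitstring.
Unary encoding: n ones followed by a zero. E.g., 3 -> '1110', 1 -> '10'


Encode each number as n ones followed by a terminating 0:
  6 -> 1111110 (7 bits)
  5 -> 111110 (6 bits)
  5 -> 111110 (6 bits)
  9 -> 1111111110 (10 bits)
  2 -> 110 (3 bits)
Total length = 7 + 6 + 6 + 10 + 3 = 32 bits.

Unary([6, 5, 5, 9, 2]) = 11111101111101111101111111110110 (32 bits)


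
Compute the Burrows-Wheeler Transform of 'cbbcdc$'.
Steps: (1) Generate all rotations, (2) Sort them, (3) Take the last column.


Rotations (sorted):
  0: $cbbcdc -> last char: c
  1: bbcdc$c -> last char: c
  2: bcdc$cb -> last char: b
  3: c$cbbcd -> last char: d
  4: cbbcdc$ -> last char: $
  5: cdc$cbb -> last char: b
  6: dc$cbbc -> last char: c


BWT = ccbd$bc


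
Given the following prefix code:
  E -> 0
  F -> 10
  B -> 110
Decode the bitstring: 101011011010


Decoding step by step:
Bits 10 -> F
Bits 10 -> F
Bits 110 -> B
Bits 110 -> B
Bits 10 -> F


Decoded message: FFBBF


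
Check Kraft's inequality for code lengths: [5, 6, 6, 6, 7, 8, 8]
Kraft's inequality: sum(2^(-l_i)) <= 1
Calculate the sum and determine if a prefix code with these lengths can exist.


Sum = 2^(-5) + 2^(-6) + 2^(-6) + 2^(-6) + 2^(-7) + 2^(-8) + 2^(-8)
    = 0.03125 + 0.015625 + 0.015625 + 0.015625 + 0.0078125 + 0.00390625 + 0.00390625
    = 24/256 = 0.09375
Since 0.09375 <= 1, Kraft's inequality IS satisfied.
A prefix code with these lengths CAN exist.

Kraft sum = 0.09375. Satisfied.


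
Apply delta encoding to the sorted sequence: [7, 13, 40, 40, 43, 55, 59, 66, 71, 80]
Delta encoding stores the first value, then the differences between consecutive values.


First value: 7
Deltas:
  13 - 7 = 6
  40 - 13 = 27
  40 - 40 = 0
  43 - 40 = 3
  55 - 43 = 12
  59 - 55 = 4
  66 - 59 = 7
  71 - 66 = 5
  80 - 71 = 9


Delta encoded: [7, 6, 27, 0, 3, 12, 4, 7, 5, 9]


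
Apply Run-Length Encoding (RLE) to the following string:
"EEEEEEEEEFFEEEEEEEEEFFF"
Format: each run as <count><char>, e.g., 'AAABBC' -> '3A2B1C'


Scanning runs left to right:
  i=0: run of 'E' x 9 -> '9E'
  i=9: run of 'F' x 2 -> '2F'
  i=11: run of 'E' x 9 -> '9E'
  i=20: run of 'F' x 3 -> '3F'

RLE = 9E2F9E3F


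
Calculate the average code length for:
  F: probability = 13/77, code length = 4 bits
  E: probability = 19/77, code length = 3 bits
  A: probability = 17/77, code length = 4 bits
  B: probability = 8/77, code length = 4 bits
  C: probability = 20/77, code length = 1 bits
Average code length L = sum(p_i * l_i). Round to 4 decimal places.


Weighted contributions p_i * l_i:
  F: (13/77) * 4 = 52/77
  E: (19/77) * 3 = 57/77
  A: (17/77) * 4 = 68/77
  B: (8/77) * 4 = 32/77
  C: (20/77) * 1 = 20/77
Sum = (52 + 57 + 68 + 32 + 20)/77 = 229/77

L = 229/77 = 2.9740 bits/symbol


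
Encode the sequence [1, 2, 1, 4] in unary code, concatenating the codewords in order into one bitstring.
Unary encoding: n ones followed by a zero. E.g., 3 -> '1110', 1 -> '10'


Encode each number as n ones followed by a terminating 0:
  1 -> 10 (2 bits)
  2 -> 110 (3 bits)
  1 -> 10 (2 bits)
  4 -> 11110 (5 bits)
Total length = 2 + 3 + 2 + 5 = 12 bits.

Unary([1, 2, 1, 4]) = 101101011110 (12 bits)


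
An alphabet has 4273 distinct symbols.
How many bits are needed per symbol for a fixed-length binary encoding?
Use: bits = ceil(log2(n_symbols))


log2(4273) = 12.061
Bracket: 2^12 = 4096 < 4273 <= 2^13 = 8192
So ceil(log2(4273)) = 13

bits = ceil(log2(4273)) = ceil(12.061) = 13 bits


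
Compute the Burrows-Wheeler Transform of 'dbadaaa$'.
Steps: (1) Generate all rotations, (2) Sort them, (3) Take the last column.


Rotations (sorted):
  0: $dbadaaa -> last char: a
  1: a$dbadaa -> last char: a
  2: aa$dbada -> last char: a
  3: aaa$dbad -> last char: d
  4: adaaa$db -> last char: b
  5: badaaa$d -> last char: d
  6: daaa$dba -> last char: a
  7: dbadaaa$ -> last char: $


BWT = aaadbda$


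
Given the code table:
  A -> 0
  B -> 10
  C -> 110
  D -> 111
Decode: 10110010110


Decoding:
10 -> B
110 -> C
0 -> A
10 -> B
110 -> C


Result: BCABC


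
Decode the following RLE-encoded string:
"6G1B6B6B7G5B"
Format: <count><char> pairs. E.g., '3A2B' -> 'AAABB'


Expanding each <count><char> pair:
  6G -> 'GGGGGG'
  1B -> 'B'
  6B -> 'BBBBBB'
  6B -> 'BBBBBB'
  7G -> 'GGGGGGG'
  5B -> 'BBBBB'

Decoded = GGGGGGBBBBBBBBBBBBBGGGGGGGBBBBB


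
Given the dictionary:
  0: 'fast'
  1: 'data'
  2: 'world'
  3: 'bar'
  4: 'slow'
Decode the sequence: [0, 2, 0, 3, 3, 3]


Look up each index in the dictionary:
  0 -> 'fast'
  2 -> 'world'
  0 -> 'fast'
  3 -> 'bar'
  3 -> 'bar'
  3 -> 'bar'

Decoded: "fast world fast bar bar bar"


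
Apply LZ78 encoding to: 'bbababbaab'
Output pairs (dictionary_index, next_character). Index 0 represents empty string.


LZ78 encoding steps:
Dictionary: {0: ''}
Step 1: w='' (idx 0), next='b' -> output (0, 'b'), add 'b' as idx 1
Step 2: w='b' (idx 1), next='a' -> output (1, 'a'), add 'ba' as idx 2
Step 3: w='ba' (idx 2), next='b' -> output (2, 'b'), add 'bab' as idx 3
Step 4: w='ba' (idx 2), next='a' -> output (2, 'a'), add 'baa' as idx 4
Step 5: w='b' (idx 1), end of input -> output (1, '')


Encoded: [(0, 'b'), (1, 'a'), (2, 'b'), (2, 'a'), (1, '')]


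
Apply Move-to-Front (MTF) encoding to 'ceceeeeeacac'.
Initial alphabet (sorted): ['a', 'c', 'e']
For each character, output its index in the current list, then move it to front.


MTF encoding:
'c': index 1 in ['a', 'c', 'e'] -> ['c', 'a', 'e']
'e': index 2 in ['c', 'a', 'e'] -> ['e', 'c', 'a']
'c': index 1 in ['e', 'c', 'a'] -> ['c', 'e', 'a']
'e': index 1 in ['c', 'e', 'a'] -> ['e', 'c', 'a']
'e': index 0 in ['e', 'c', 'a'] -> ['e', 'c', 'a']
'e': index 0 in ['e', 'c', 'a'] -> ['e', 'c', 'a']
'e': index 0 in ['e', 'c', 'a'] -> ['e', 'c', 'a']
'e': index 0 in ['e', 'c', 'a'] -> ['e', 'c', 'a']
'a': index 2 in ['e', 'c', 'a'] -> ['a', 'e', 'c']
'c': index 2 in ['a', 'e', 'c'] -> ['c', 'a', 'e']
'a': index 1 in ['c', 'a', 'e'] -> ['a', 'c', 'e']
'c': index 1 in ['a', 'c', 'e'] -> ['c', 'a', 'e']


Output: [1, 2, 1, 1, 0, 0, 0, 0, 2, 2, 1, 1]


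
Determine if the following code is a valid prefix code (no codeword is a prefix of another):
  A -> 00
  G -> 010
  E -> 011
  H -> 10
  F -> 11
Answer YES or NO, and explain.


Checking each pair (does one codeword prefix another?):
  A='00' vs G='010': no prefix
  A='00' vs E='011': no prefix
  A='00' vs H='10': no prefix
  A='00' vs F='11': no prefix
  G='010' vs A='00': no prefix
  G='010' vs E='011': no prefix
  G='010' vs H='10': no prefix
  G='010' vs F='11': no prefix
  E='011' vs A='00': no prefix
  E='011' vs G='010': no prefix
  E='011' vs H='10': no prefix
  E='011' vs F='11': no prefix
  H='10' vs A='00': no prefix
  H='10' vs G='010': no prefix
  H='10' vs E='011': no prefix
  H='10' vs F='11': no prefix
  F='11' vs A='00': no prefix
  F='11' vs G='010': no prefix
  F='11' vs E='011': no prefix
  F='11' vs H='10': no prefix
No violation found over all pairs.

YES -- this is a valid prefix code. No codeword is a prefix of any other codeword.


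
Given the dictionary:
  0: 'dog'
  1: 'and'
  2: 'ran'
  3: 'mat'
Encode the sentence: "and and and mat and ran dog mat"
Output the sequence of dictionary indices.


Look up each word in the dictionary:
  'and' -> 1
  'and' -> 1
  'and' -> 1
  'mat' -> 3
  'and' -> 1
  'ran' -> 2
  'dog' -> 0
  'mat' -> 3

Encoded: [1, 1, 1, 3, 1, 2, 0, 3]


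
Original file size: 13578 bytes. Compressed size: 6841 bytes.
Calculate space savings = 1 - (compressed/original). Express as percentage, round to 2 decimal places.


ratio = compressed/original = 6841/13578 = 0.50383
savings = 1 - ratio = 1 - 0.50383 = 0.49617
as a percentage: 0.49617 * 100 = 49.62%

Space savings = 1 - 6841/13578 = 49.62%


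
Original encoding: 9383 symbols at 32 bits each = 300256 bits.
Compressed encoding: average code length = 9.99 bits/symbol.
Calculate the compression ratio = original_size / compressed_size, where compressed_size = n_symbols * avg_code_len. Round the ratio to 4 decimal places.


original_size = n_symbols * orig_bits = 9383 * 32 = 300256 bits
compressed_size = n_symbols * avg_code_len = 9383 * 9.99 = 93736.17 bits
ratio = original_size / compressed_size = 300256 / 93736.17 = 3.2032

Compression ratio = 3.2032


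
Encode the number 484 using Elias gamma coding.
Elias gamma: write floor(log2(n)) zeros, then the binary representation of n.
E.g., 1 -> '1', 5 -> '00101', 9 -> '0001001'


num_bits = floor(log2(484)) + 1 = 9
leading_zeros = num_bits - 1 = 8
binary(484) = 111100100

Elias gamma(484) = '00000000' + '111100100' = 00000000111100100 (17 bits)


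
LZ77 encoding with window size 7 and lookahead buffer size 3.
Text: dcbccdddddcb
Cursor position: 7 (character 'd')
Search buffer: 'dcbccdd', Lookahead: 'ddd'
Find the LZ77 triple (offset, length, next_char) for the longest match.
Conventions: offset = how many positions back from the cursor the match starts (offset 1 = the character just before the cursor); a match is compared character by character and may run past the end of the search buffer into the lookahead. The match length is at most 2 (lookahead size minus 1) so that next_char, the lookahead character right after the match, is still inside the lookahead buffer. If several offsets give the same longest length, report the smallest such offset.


Try each offset into the search buffer:
  offset=1 (pos 6, char 'd'): match length 2
  offset=2 (pos 5, char 'd'): match length 2
  offset=3 (pos 4, char 'c'): match length 0
  offset=4 (pos 3, char 'c'): match length 0
  offset=5 (pos 2, char 'b'): match length 0
  offset=6 (pos 1, char 'c'): match length 0
  offset=7 (pos 0, char 'd'): match length 1
Longest match has length 2, found at offsets 1, 2; take the smallest, offset 1.
next_char = character at position 7 + 2 = 9 -> 'd'

Best match: offset=1, length=2 (matching 'dd' starting at position 6)
LZ77 triple: (1, 2, 'd')


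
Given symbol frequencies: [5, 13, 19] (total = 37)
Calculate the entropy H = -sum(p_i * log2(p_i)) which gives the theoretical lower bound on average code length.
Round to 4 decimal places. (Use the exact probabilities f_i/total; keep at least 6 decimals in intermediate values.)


Per-symbol terms -p_i * log2(p_i) with p_i = f_i/37:
  p = 5/37 = 0.135135: log2(p) = -2.887525, -p*log2(p) = 0.390206
  p = 13/37 = 0.351351: log2(p) = -1.509014, -p*log2(p) = 0.530194
  p = 19/37 = 0.513514: log2(p) = -0.961526, -p*log2(p) = 0.493757
H = 0.390206 + 0.530194 + 0.493757 = 1.414157

H = 1.4142 bits/symbol


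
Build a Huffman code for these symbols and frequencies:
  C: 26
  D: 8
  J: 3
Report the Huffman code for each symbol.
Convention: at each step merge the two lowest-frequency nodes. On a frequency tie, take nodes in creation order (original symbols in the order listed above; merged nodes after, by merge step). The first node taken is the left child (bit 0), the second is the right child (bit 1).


Huffman tree construction:
Step 1: Merge J(3) + D(8) = 11
Step 2: Merge (J+D)(11) + C(26) = 37
Read each symbol's code off the tree from the root (left child = 0, right child = 1).

Codes:
  C: 1 (length 1)
  D: 01 (length 2)
  J: 00 (length 2)
Average code length: 48/37 = 1.2973 bits/symbol


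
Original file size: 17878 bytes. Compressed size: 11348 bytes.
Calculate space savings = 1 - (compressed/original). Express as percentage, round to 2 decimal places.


ratio = compressed/original = 11348/17878 = 0.634747
savings = 1 - ratio = 1 - 0.634747 = 0.365253
as a percentage: 0.365253 * 100 = 36.53%

Space savings = 1 - 11348/17878 = 36.53%


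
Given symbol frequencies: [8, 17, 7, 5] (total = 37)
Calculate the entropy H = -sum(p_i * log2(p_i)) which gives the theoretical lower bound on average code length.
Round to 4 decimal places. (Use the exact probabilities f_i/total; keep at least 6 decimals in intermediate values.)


Per-symbol terms -p_i * log2(p_i) with p_i = f_i/37:
  p = 8/37 = 0.216216: log2(p) = -2.209453, -p*log2(p) = 0.477720
  p = 17/37 = 0.459459: log2(p) = -1.121991, -p*log2(p) = 0.515509
  p = 7/37 = 0.189189: log2(p) = -2.402098, -p*log2(p) = 0.454451
  p = 5/37 = 0.135135: log2(p) = -2.887525, -p*log2(p) = 0.390206
H = 0.477720 + 0.515509 + 0.454451 + 0.390206 = 1.837886

H = 1.8379 bits/symbol


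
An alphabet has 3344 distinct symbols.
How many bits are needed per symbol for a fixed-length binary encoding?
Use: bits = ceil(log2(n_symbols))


log2(3344) = 11.7074
Bracket: 2^11 = 2048 < 3344 <= 2^12 = 4096
So ceil(log2(3344)) = 12

bits = ceil(log2(3344)) = ceil(11.7074) = 12 bits


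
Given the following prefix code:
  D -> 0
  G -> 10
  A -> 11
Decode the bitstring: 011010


Decoding step by step:
Bits 0 -> D
Bits 11 -> A
Bits 0 -> D
Bits 10 -> G


Decoded message: DADG


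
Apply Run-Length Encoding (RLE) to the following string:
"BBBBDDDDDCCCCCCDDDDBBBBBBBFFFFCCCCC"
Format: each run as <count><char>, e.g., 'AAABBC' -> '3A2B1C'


Scanning runs left to right:
  i=0: run of 'B' x 4 -> '4B'
  i=4: run of 'D' x 5 -> '5D'
  i=9: run of 'C' x 6 -> '6C'
  i=15: run of 'D' x 4 -> '4D'
  i=19: run of 'B' x 7 -> '7B'
  i=26: run of 'F' x 4 -> '4F'
  i=30: run of 'C' x 5 -> '5C'

RLE = 4B5D6C4D7B4F5C


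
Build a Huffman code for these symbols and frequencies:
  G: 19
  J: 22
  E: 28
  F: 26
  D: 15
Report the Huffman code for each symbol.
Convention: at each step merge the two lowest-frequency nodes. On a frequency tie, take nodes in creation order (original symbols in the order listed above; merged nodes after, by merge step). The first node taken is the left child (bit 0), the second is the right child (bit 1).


Huffman tree construction:
Step 1: Merge D(15) + G(19) = 34
Step 2: Merge J(22) + F(26) = 48
Step 3: Merge E(28) + (D+G)(34) = 62
Step 4: Merge (J+F)(48) + (E+(D+G))(62) = 110
Read each symbol's code off the tree from the root (left child = 0, right child = 1).

Codes:
  G: 111 (length 3)
  J: 00 (length 2)
  E: 10 (length 2)
  F: 01 (length 2)
  D: 110 (length 3)
Average code length: 254/110 = 2.3091 bits/symbol


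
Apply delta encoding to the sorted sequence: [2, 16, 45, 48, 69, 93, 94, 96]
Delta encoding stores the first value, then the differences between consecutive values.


First value: 2
Deltas:
  16 - 2 = 14
  45 - 16 = 29
  48 - 45 = 3
  69 - 48 = 21
  93 - 69 = 24
  94 - 93 = 1
  96 - 94 = 2


Delta encoded: [2, 14, 29, 3, 21, 24, 1, 2]


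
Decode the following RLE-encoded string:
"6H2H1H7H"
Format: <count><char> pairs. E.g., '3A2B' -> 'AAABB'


Expanding each <count><char> pair:
  6H -> 'HHHHHH'
  2H -> 'HH'
  1H -> 'H'
  7H -> 'HHHHHHH'

Decoded = HHHHHHHHHHHHHHHH


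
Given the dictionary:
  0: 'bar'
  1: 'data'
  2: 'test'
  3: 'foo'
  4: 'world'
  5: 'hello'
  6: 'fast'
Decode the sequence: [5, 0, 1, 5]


Look up each index in the dictionary:
  5 -> 'hello'
  0 -> 'bar'
  1 -> 'data'
  5 -> 'hello'

Decoded: "hello bar data hello"


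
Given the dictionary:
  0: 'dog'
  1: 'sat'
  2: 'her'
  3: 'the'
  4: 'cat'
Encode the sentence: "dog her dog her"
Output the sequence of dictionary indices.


Look up each word in the dictionary:
  'dog' -> 0
  'her' -> 2
  'dog' -> 0
  'her' -> 2

Encoded: [0, 2, 0, 2]


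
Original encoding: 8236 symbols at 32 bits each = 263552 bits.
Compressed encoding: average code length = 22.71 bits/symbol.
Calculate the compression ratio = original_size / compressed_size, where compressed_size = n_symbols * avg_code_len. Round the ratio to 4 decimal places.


original_size = n_symbols * orig_bits = 8236 * 32 = 263552 bits
compressed_size = n_symbols * avg_code_len = 8236 * 22.71 = 187039.56 bits
ratio = original_size / compressed_size = 263552 / 187039.56 = 1.4091

Compression ratio = 1.4091


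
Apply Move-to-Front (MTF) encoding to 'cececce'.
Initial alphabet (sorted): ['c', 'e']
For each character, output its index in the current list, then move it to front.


MTF encoding:
'c': index 0 in ['c', 'e'] -> ['c', 'e']
'e': index 1 in ['c', 'e'] -> ['e', 'c']
'c': index 1 in ['e', 'c'] -> ['c', 'e']
'e': index 1 in ['c', 'e'] -> ['e', 'c']
'c': index 1 in ['e', 'c'] -> ['c', 'e']
'c': index 0 in ['c', 'e'] -> ['c', 'e']
'e': index 1 in ['c', 'e'] -> ['e', 'c']


Output: [0, 1, 1, 1, 1, 0, 1]


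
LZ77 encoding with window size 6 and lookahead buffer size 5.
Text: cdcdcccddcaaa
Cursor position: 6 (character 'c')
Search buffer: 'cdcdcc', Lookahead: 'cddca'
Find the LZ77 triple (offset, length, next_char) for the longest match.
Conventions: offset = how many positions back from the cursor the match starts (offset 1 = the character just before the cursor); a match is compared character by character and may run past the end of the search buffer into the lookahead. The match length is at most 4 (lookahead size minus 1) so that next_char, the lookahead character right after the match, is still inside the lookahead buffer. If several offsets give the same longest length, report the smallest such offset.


Try each offset into the search buffer:
  offset=1 (pos 5, char 'c'): match length 1
  offset=2 (pos 4, char 'c'): match length 1
  offset=3 (pos 3, char 'd'): match length 0
  offset=4 (pos 2, char 'c'): match length 2
  offset=5 (pos 1, char 'd'): match length 0
  offset=6 (pos 0, char 'c'): match length 2
Longest match has length 2, found at offsets 4, 6; take the smallest, offset 4.
next_char = character at position 6 + 2 = 8 -> 'd'

Best match: offset=4, length=2 (matching 'cd' starting at position 2)
LZ77 triple: (4, 2, 'd')


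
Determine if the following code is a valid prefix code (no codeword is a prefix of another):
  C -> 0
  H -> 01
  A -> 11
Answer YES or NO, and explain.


Checking each pair (does one codeword prefix another?):
  C='0' vs H='01': prefix -- VIOLATION

NO -- this is NOT a valid prefix code. C (0) is a prefix of H (01).


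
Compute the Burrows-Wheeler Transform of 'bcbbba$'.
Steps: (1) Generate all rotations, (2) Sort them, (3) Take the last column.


Rotations (sorted):
  0: $bcbbba -> last char: a
  1: a$bcbbb -> last char: b
  2: ba$bcbb -> last char: b
  3: bba$bcb -> last char: b
  4: bbba$bc -> last char: c
  5: bcbbba$ -> last char: $
  6: cbbba$b -> last char: b


BWT = abbbc$b


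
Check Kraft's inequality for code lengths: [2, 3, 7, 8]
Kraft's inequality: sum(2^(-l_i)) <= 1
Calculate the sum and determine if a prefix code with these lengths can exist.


Sum = 2^(-2) + 2^(-3) + 2^(-7) + 2^(-8)
    = 0.25 + 0.125 + 0.0078125 + 0.00390625
    = 99/256 = 0.38671875
Since 0.38671875 <= 1, Kraft's inequality IS satisfied.
A prefix code with these lengths CAN exist.

Kraft sum = 0.38671875. Satisfied.


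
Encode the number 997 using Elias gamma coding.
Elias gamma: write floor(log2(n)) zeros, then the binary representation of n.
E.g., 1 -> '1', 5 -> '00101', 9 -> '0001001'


num_bits = floor(log2(997)) + 1 = 10
leading_zeros = num_bits - 1 = 9
binary(997) = 1111100101

Elias gamma(997) = '000000000' + '1111100101' = 0000000001111100101 (19 bits)


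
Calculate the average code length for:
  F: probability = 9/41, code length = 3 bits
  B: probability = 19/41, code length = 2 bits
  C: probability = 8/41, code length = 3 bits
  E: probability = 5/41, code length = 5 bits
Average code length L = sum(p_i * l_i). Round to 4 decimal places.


Weighted contributions p_i * l_i:
  F: (9/41) * 3 = 27/41
  B: (19/41) * 2 = 38/41
  C: (8/41) * 3 = 24/41
  E: (5/41) * 5 = 25/41
Sum = (27 + 38 + 24 + 25)/41 = 114/41

L = 114/41 = 2.7805 bits/symbol


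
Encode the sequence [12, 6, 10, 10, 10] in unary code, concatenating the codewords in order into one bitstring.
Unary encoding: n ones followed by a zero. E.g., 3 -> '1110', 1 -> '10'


Encode each number as n ones followed by a terminating 0:
  12 -> 1111111111110 (13 bits)
  6 -> 1111110 (7 bits)
  10 -> 11111111110 (11 bits)
  10 -> 11111111110 (11 bits)
  10 -> 11111111110 (11 bits)
Total length = 13 + 7 + 11 + 11 + 11 = 53 bits.

Unary([12, 6, 10, 10, 10]) = 11111111111101111110111111111101111111111011111111110 (53 bits)


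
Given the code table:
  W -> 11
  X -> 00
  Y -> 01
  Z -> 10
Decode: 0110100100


Decoding:
01 -> Y
10 -> Z
10 -> Z
01 -> Y
00 -> X


Result: YZZYX


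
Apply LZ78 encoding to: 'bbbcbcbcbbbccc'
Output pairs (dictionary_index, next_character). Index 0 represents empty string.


LZ78 encoding steps:
Dictionary: {0: ''}
Step 1: w='' (idx 0), next='b' -> output (0, 'b'), add 'b' as idx 1
Step 2: w='b' (idx 1), next='b' -> output (1, 'b'), add 'bb' as idx 2
Step 3: w='' (idx 0), next='c' -> output (0, 'c'), add 'c' as idx 3
Step 4: w='b' (idx 1), next='c' -> output (1, 'c'), add 'bc' as idx 4
Step 5: w='bc' (idx 4), next='b' -> output (4, 'b'), add 'bcb' as idx 5
Step 6: w='bb' (idx 2), next='c' -> output (2, 'c'), add 'bbc' as idx 6
Step 7: w='c' (idx 3), next='c' -> output (3, 'c'), add 'cc' as idx 7


Encoded: [(0, 'b'), (1, 'b'), (0, 'c'), (1, 'c'), (4, 'b'), (2, 'c'), (3, 'c')]


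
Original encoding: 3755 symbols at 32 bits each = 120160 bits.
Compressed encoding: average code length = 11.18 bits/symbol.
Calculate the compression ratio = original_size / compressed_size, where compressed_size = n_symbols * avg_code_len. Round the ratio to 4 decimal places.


original_size = n_symbols * orig_bits = 3755 * 32 = 120160 bits
compressed_size = n_symbols * avg_code_len = 3755 * 11.18 = 41980.9 bits
ratio = original_size / compressed_size = 120160 / 41980.9 = 2.8623

Compression ratio = 2.8623


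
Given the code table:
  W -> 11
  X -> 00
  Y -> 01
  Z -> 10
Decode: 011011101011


Decoding:
01 -> Y
10 -> Z
11 -> W
10 -> Z
10 -> Z
11 -> W


Result: YZWZZW


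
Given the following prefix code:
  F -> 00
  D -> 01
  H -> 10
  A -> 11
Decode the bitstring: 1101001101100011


Decoding step by step:
Bits 11 -> A
Bits 01 -> D
Bits 00 -> F
Bits 11 -> A
Bits 01 -> D
Bits 10 -> H
Bits 00 -> F
Bits 11 -> A


Decoded message: ADFADHFA


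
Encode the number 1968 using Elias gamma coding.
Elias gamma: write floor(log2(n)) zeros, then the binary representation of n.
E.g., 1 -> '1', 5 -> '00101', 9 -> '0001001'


num_bits = floor(log2(1968)) + 1 = 11
leading_zeros = num_bits - 1 = 10
binary(1968) = 11110110000

Elias gamma(1968) = '0000000000' + '11110110000' = 000000000011110110000 (21 bits)
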